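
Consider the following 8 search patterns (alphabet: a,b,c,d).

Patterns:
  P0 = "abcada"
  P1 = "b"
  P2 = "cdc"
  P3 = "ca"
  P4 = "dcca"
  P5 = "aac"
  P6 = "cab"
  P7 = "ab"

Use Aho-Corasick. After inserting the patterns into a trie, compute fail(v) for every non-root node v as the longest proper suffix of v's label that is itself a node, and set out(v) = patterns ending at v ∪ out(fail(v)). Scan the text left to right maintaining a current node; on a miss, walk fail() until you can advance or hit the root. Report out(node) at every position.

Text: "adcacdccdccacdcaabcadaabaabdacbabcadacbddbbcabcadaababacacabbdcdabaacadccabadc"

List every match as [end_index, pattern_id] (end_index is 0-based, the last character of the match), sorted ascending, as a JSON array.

Construct AC machine:
Trie (insert patterns):
  n0 'ε': a→1 b→7 c→8 d→12
  n1 'a': a→16 b→2
  n2 'ab': c→3  ←P7
  n3 'abc': a→4
  n4 'abca': d→5
  n5 'abcad': a→6
  n6 'abcada': ·  ←P0
  n7 'b': ·  ←P1
  n8 'c': a→11 d→9
  n9 'cd': c→10
  n10 'cdc': ·  ←P2
  n11 'ca': b→18  ←P3
  n12 'd': c→13
  n13 'dc': c→14
  n14 'dcc': a→15
  n15 'dcca': ·  ←P4
  n16 'aa': c→17
  n17 'aac': ·  ←P5
  n18 'cab': ·  ←P6

BFS fail/out derivation:
  n1('a'): parent n0 fail=0; on 'a' 0 → fail=0;  out ∅∪∅=∅
  n7('b'): parent n0 fail=0; on 'b' 0 → fail=0;  out {1}∪∅={1}
  n8('c'): parent n0 fail=0; on 'c' 0 → fail=0;  out ∅∪∅=∅
  n12('d'): parent n0 fail=0; on 'd' 0 → fail=0;  out ∅∪∅=∅
  n2('ab'): parent n1 fail=0; on 'b' 0 → fail=7;  out {7}∪{1}={1,7}
  n9('cd'): parent n8 fail=0; on 'd' 0 → fail=12;  out ∅∪∅=∅
  n11('ca'): parent n8 fail=0; on 'a' 0 → fail=1;  out {3}∪∅={3}
  n13('dc'): parent n12 fail=0; on 'c' 0 → fail=8;  out ∅∪∅=∅
  n16('aa'): parent n1 fail=0; on 'a' 0 → fail=1;  out ∅∪∅=∅
  n3('abc'): parent n2 fail=7; on 'c' 7→0 → fail=8;  out ∅∪∅=∅
  n10('cdc'): parent n9 fail=12; on 'c' 12 → fail=13;  out {2}∪∅={2}
  n14('dcc'): parent n13 fail=8; on 'c' 8→0 → fail=8;  out ∅∪∅=∅
  n17('aac'): parent n16 fail=1; on 'c' 1→0 → fail=8;  out {5}∪∅={5}
  n18('cab'): parent n11 fail=1; on 'b' 1 → fail=2;  out {6}∪{1,7}={1,6,7}
  n4('abca'): parent n3 fail=8; on 'a' 8 → fail=11;  out ∅∪{3}={3}
  n15('dcca'): parent n14 fail=8; on 'a' 8 → fail=11;  out {4}∪{3}={3,4}
  n5('abcad'): parent n4 fail=11; on 'd' 11→1→0 → fail=12;  out ∅∪∅=∅
  n6('abcada'): parent n5 fail=12; on 'a' 12→0 → fail=1;  out {0}∪∅={0}

Text stream:
[0] read 'a'  n0⇒n1
[1] read 'd'  n1⇒n12 (via fail)
[2] read 'c'  n12⇒n13
[3] read 'a'  n13⇒n11 (via fail)  → match P3@[2:3]
[4] read 'c'  n11⇒n8 (via fail)
[5] read 'd'  n8⇒n9
[6] read 'c'  n9⇒n10  → match P2@[4:6]
[7] read 'c'  n10⇒n14 (via fail)
[8] read 'd'  n14⇒n9 (via fail)
[9] read 'c'  n9⇒n10  → match P2@[7:9]
[10] read 'c'  n10⇒n14 (via fail)
[11] read 'a'  n14⇒n15  → match P3@[10:11],P4@[8:11]
[12] read 'c'  n15⇒n8 (via fail)
[13] read 'd'  n8⇒n9
[14] read 'c'  n9⇒n10  → match P2@[12:14]
[15] read 'a'  n10⇒n11 (via fail)  → match P3@[14:15]
[16] read 'a'  n11⇒n16 (via fail)
[17] read 'b'  n16⇒n2 (via fail)  → match P1@[17:17],P7@[16:17]
[18] read 'c'  n2⇒n3
[19] read 'a'  n3⇒n4  → match P3@[18:19]
[20] read 'd'  n4⇒n5
[21] read 'a'  n5⇒n6  → match P0@[16:21]
[22] read 'a'  n6⇒n16 (via fail)
[23] read 'b'  n16⇒n2 (via fail)  → match P1@[23:23],P7@[22:23]
[24] read 'a'  n2⇒n1 (via fail)
[25] read 'a'  n1⇒n16
[26] read 'b'  n16⇒n2 (via fail)  → match P1@[26:26],P7@[25:26]
[27] read 'd'  n2⇒n12 (via fail)
[28] read 'a'  n12⇒n1 (via fail)
[29] read 'c'  n1⇒n8 (via fail)
[30] read 'b'  n8⇒n7 (via fail)  → match P1@[30:30]
[31] read 'a'  n7⇒n1 (via fail)
[32] read 'b'  n1⇒n2  → match P1@[32:32],P7@[31:32]
[33] read 'c'  n2⇒n3
[34] read 'a'  n3⇒n4  → match P3@[33:34]
[35] read 'd'  n4⇒n5
[36] read 'a'  n5⇒n6  → match P0@[31:36]
[37] read 'c'  n6⇒n8 (via fail)
[38] read 'b'  n8⇒n7 (via fail)  → match P1@[38:38]
[39] read 'd'  n7⇒n12 (via fail)
[40] read 'd'  n12⇒n12 (via fail)
[41] read 'b'  n12⇒n7 (via fail)  → match P1@[41:41]
[42] read 'b'  n7⇒n7 (via fail)  → match P1@[42:42]
[43] read 'c'  n7⇒n8 (via fail)
[44] read 'a'  n8⇒n11  → match P3@[43:44]
[45] read 'b'  n11⇒n18  → match P1@[45:45],P6@[43:45],P7@[44:45]
[46] read 'c'  n18⇒n3 (via fail)
[47] read 'a'  n3⇒n4  → match P3@[46:47]
[48] read 'd'  n4⇒n5
[49] read 'a'  n5⇒n6  → match P0@[44:49]
[50] read 'a'  n6⇒n16 (via fail)
[51] read 'b'  n16⇒n2 (via fail)  → match P1@[51:51],P7@[50:51]
[52] read 'a'  n2⇒n1 (via fail)
[53] read 'b'  n1⇒n2  → match P1@[53:53],P7@[52:53]
[54] read 'a'  n2⇒n1 (via fail)
[55] read 'c'  n1⇒n8 (via fail)
[56] read 'a'  n8⇒n11  → match P3@[55:56]
[57] read 'c'  n11⇒n8 (via fail)
[58] read 'a'  n8⇒n11  → match P3@[57:58]
[59] read 'b'  n11⇒n18  → match P1@[59:59],P6@[57:59],P7@[58:59]
[60] read 'b'  n18⇒n7 (via fail)  → match P1@[60:60]
[61] read 'd'  n7⇒n12 (via fail)
[62] read 'c'  n12⇒n13
[63] read 'd'  n13⇒n9 (via fail)
[64] read 'a'  n9⇒n1 (via fail)
[65] read 'b'  n1⇒n2  → match P1@[65:65],P7@[64:65]
[66] read 'a'  n2⇒n1 (via fail)
[67] read 'a'  n1⇒n16
[68] read 'c'  n16⇒n17  → match P5@[66:68]
[69] read 'a'  n17⇒n11 (via fail)  → match P3@[68:69]
[70] read 'd'  n11⇒n12 (via fail)
[71] read 'c'  n12⇒n13
[72] read 'c'  n13⇒n14
[73] read 'a'  n14⇒n15  → match P3@[72:73],P4@[70:73]
[74] read 'b'  n15⇒n18 (via fail)  → match P1@[74:74],P6@[72:74],P7@[73:74]
[75] read 'a'  n18⇒n1 (via fail)
[76] read 'd'  n1⇒n12 (via fail)
[77] read 'c'  n12⇒n13

All matches (sorted): [[3,3],[6,2],[9,2],[11,3],[11,4],[14,2],[15,3],[17,1],[17,7],[19,3],[21,0],[23,1],[23,7],[26,1],[26,7],[30,1],[32,1],[32,7],[34,3],[36,0],[38,1],[41,1],[42,1],[44,3],[45,1],[45,6],[45,7],[47,3],[49,0],[51,1],[51,7],[53,1],[53,7],[56,3],[58,3],[59,1],[59,6],[59,7],[60,1],[65,1],[65,7],[68,5],[69,3],[73,3],[73,4],[74,1],[74,6],[74,7]]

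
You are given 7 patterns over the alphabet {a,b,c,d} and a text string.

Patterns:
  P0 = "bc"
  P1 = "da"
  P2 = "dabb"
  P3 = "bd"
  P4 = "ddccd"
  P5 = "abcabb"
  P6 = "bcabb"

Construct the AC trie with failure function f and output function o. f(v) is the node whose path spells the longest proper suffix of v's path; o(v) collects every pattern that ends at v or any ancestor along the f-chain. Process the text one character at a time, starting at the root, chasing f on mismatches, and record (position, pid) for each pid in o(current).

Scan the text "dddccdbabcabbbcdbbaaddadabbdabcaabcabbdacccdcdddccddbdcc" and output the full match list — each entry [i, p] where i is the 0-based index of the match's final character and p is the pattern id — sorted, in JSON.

Construct AC machine:
Trie nodes:
  0='ε' goto a→12 b→1 d→3
  1='b' goto c→2 d→7
  2='bc' goto a→18  ←P0
  3='d' goto a→4 d→8
  4='da' goto b→5  ←P1
  5='dab' goto b→6
  6='dabb' goto ·  ←P2
  7='bd' goto ·  ←P3
  8='dd' goto c→9
  9='ddc' goto c→10
  10='ddcc' goto d→11
  11='ddccd' goto ·  ←P4
  12='a' goto b→13
  13='ab' goto c→14
  14='abc' goto a→15
  15='abca' goto b→16
  16='abcab' goto b→17
  17='abcabb' goto ·  ←P5
  18='bca' goto b→19
  19='bcab' goto b→20
  20='bcabb' goto ·  ←P6

BFS fail/out derivation:
  fail(1) 'b': from fail(0)=0 chase 'b': 0 ⇒ 0;  out=∅∪out(0)=∅
  fail(3) 'd': from fail(0)=0 chase 'd': 0 ⇒ 0;  out=∅∪out(0)=∅
  fail(12) 'a': from fail(0)=0 chase 'a': 0 ⇒ 0;  out=∅∪out(0)=∅
  fail(2) 'bc': from fail(1)=0 chase 'c': 0 ⇒ 0;  out={0}∪out(0)={0}
  fail(4) 'da': from fail(3)=0 chase 'a': 0 ⇒ 12;  out={1}∪out(12)={1}
  fail(7) 'bd': from fail(1)=0 chase 'd': 0 ⇒ 3;  out={3}∪out(3)={3}
  fail(8) 'dd': from fail(3)=0 chase 'd': 0 ⇒ 3;  out=∅∪out(3)=∅
  fail(13) 'ab': from fail(12)=0 chase 'b': 0 ⇒ 1;  out=∅∪out(1)=∅
  fail(5) 'dab': from fail(4)=12 chase 'b': 12 ⇒ 13;  out=∅∪out(13)=∅
  fail(9) 'ddc': from fail(8)=3 chase 'c': 3→0 ⇒ 0;  out=∅∪out(0)=∅
  fail(14) 'abc': from fail(13)=1 chase 'c': 1 ⇒ 2;  out=∅∪out(2)={0}
  fail(18) 'bca': from fail(2)=0 chase 'a': 0 ⇒ 12;  out=∅∪out(12)=∅
  fail(6) 'dabb': from fail(5)=13 chase 'b': 13→1→0 ⇒ 1;  out={2}∪out(1)={2}
  fail(10) 'ddcc': from fail(9)=0 chase 'c': 0 ⇒ 0;  out=∅∪out(0)=∅
  fail(15) 'abca': from fail(14)=2 chase 'a': 2 ⇒ 18;  out=∅∪out(18)=∅
  fail(19) 'bcab': from fail(18)=12 chase 'b': 12 ⇒ 13;  out=∅∪out(13)=∅
  fail(11) 'ddccd': from fail(10)=0 chase 'd': 0 ⇒ 3;  out={4}∪out(3)={4}
  fail(16) 'abcab': from fail(15)=18 chase 'b': 18 ⇒ 19;  out=∅∪out(19)=∅
  fail(20) 'bcabb': from fail(19)=13 chase 'b': 13→1→0 ⇒ 1;  out={6}∪out(1)={6}
  fail(17) 'abcabb': from fail(16)=19 chase 'b': 19 ⇒ 20;  out={5}∪out(20)={5,6}

Text stream:
i=0 'd': node 0→3
i=1 'd': node 3→8
i=2 'd': node 8→8 ·f
i=3 'c': node 8→9
i=4 'c': node 9→10
i=5 'd': node 10→11  emit P4@[1:5]
i=6 'b': node 11→1 ·f
i=7 'a': node 1→12 ·f
i=8 'b': node 12→13
i=9 'c': node 13→14  emit P0@[8:9]
i=10 'a': node 14→15
i=11 'b': node 15→16
i=12 'b': node 16→17  emit P5@[7:12],P6@[8:12]
i=13 'b': node 17→1 ·f
i=14 'c': node 1→2  emit P0@[13:14]
i=15 'd': node 2→3 ·f
i=16 'b': node 3→1 ·f
i=17 'b': node 1→1 ·f
i=18 'a': node 1→12 ·f
i=19 'a': node 12→12 ·f
i=20 'd': node 12→3 ·f
i=21 'd': node 3→8
i=22 'a': node 8→4 ·f  emit P1@[21:22]
i=23 'd': node 4→3 ·f
i=24 'a': node 3→4  emit P1@[23:24]
i=25 'b': node 4→5
i=26 'b': node 5→6  emit P2@[23:26]
i=27 'd': node 6→7 ·f  emit P3@[26:27]
i=28 'a': node 7→4 ·f  emit P1@[27:28]
i=29 'b': node 4→5
i=30 'c': node 5→14 ·f  emit P0@[29:30]
i=31 'a': node 14→15
i=32 'a': node 15→12 ·f
i=33 'b': node 12→13
i=34 'c': node 13→14  emit P0@[33:34]
i=35 'a': node 14→15
i=36 'b': node 15→16
i=37 'b': node 16→17  emit P5@[32:37],P6@[33:37]
i=38 'd': node 17→7 ·f  emit P3@[37:38]
i=39 'a': node 7→4 ·f  emit P1@[38:39]
i=40 'c': node 4→0 ·f
i=41 'c': node 0→0
i=42 'c': node 0→0
i=43 'd': node 0→3
i=44 'c': node 3→0 ·f
i=45 'd': node 0→3
i=46 'd': node 3→8
i=47 'd': node 8→8 ·f
i=48 'c': node 8→9
i=49 'c': node 9→10
i=50 'd': node 10→11  emit P4@[46:50]
i=51 'd': node 11→8 ·f
i=52 'b': node 8→1 ·f
i=53 'd': node 1→7  emit P3@[52:53]
i=54 'c': node 7→0 ·f
i=55 'c': node 0→0

Result: [[5,4],[9,0],[12,5],[12,6],[14,0],[22,1],[24,1],[26,2],[27,3],[28,1],[30,0],[34,0],[37,5],[37,6],[38,3],[39,1],[50,4],[53,3]]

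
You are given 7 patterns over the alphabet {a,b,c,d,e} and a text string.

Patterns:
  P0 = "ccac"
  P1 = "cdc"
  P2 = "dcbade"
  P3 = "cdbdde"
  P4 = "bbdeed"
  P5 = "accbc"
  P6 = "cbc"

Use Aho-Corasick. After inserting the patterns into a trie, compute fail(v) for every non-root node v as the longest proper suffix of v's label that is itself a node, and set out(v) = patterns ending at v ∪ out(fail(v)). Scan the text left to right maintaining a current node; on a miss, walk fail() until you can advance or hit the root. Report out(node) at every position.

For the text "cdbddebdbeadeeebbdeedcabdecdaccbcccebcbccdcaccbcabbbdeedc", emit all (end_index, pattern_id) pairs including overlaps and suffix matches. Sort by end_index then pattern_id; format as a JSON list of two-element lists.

Construct AC machine:
Trie (insert patterns):
  0='ε' goto a→23 b→17 c→1 d→7
  1='c' goto b→28 c→2 d→5
  2='cc' goto a→3
  3='cca' goto c→4
  4='ccac' goto ·  ←P0
  5='cd' goto b→13 c→6
  6='cdc' goto ·  ←P1
  7='d' goto c→8
  8='dc' goto b→9
  9='dcb' goto a→10
  10='dcba' goto d→11
  11='dcbad' goto e→12
  12='dcbade' goto ·  ←P2
  13='cdb' goto d→14
  14='cdbd' goto d→15
  15='cdbdd' goto e→16
  16='cdbdde' goto ·  ←P3
  17='b' goto b→18
  18='bb' goto d→19
  19='bbd' goto e→20
  20='bbde' goto e→21
  21='bbdee' goto d→22
  22='bbdeed' goto ·  ←P4
  23='a' goto c→24
  24='ac' goto c→25
  25='acc' goto b→26
  26='accb' goto c→27
  27='accbc' goto ·  ←P5
  28='cb' goto c→29
  29='cbc' goto ·  ←P6

Failure links (BFS by depth):
  n1('c'): parent n0 fail=0; on 'c' 0 → fail=0;  out ∅∪∅=∅
  n7('d'): parent n0 fail=0; on 'd' 0 → fail=0;  out ∅∪∅=∅
  n17('b'): parent n0 fail=0; on 'b' 0 → fail=0;  out ∅∪∅=∅
  n23('a'): parent n0 fail=0; on 'a' 0 → fail=0;  out ∅∪∅=∅
  n2('cc'): parent n1 fail=0; on 'c' 0 → fail=1;  out ∅∪∅=∅
  n5('cd'): parent n1 fail=0; on 'd' 0 → fail=7;  out ∅∪∅=∅
  n8('dc'): parent n7 fail=0; on 'c' 0 → fail=1;  out ∅∪∅=∅
  n18('bb'): parent n17 fail=0; on 'b' 0 → fail=17;  out ∅∪∅=∅
  n24('ac'): parent n23 fail=0; on 'c' 0 → fail=1;  out ∅∪∅=∅
  n28('cb'): parent n1 fail=0; on 'b' 0 → fail=17;  out ∅∪∅=∅
  n3('cca'): parent n2 fail=1; on 'a' 1→0 → fail=23;  out ∅∪∅=∅
  n6('cdc'): parent n5 fail=7; on 'c' 7 → fail=8;  out {1}∪∅={1}
  n9('dcb'): parent n8 fail=1; on 'b' 1 → fail=28;  out ∅∪∅=∅
  n13('cdb'): parent n5 fail=7; on 'b' 7→0 → fail=17;  out ∅∪∅=∅
  n19('bbd'): parent n18 fail=17; on 'd' 17→0 → fail=7;  out ∅∪∅=∅
  n25('acc'): parent n24 fail=1; on 'c' 1 → fail=2;  out ∅∪∅=∅
  n29('cbc'): parent n28 fail=17; on 'c' 17→0 → fail=1;  out {6}∪∅={6}
  n4('ccac'): parent n3 fail=23; on 'c' 23 → fail=24;  out {0}∪∅={0}
  n10('dcba'): parent n9 fail=28; on 'a' 28→17→0 → fail=23;  out ∅∪∅=∅
  n14('cdbd'): parent n13 fail=17; on 'd' 17→0 → fail=7;  out ∅∪∅=∅
  n20('bbde'): parent n19 fail=7; on 'e' 7→0 → fail=0;  out ∅∪∅=∅
  n26('accb'): parent n25 fail=2; on 'b' 2→1 → fail=28;  out ∅∪∅=∅
  n11('dcbad'): parent n10 fail=23; on 'd' 23→0 → fail=7;  out ∅∪∅=∅
  n15('cdbdd'): parent n14 fail=7; on 'd' 7→0 → fail=7;  out ∅∪∅=∅
  n21('bbdee'): parent n20 fail=0; on 'e' 0 → fail=0;  out ∅∪∅=∅
  n27('accbc'): parent n26 fail=28; on 'c' 28 → fail=29;  out {5}∪{6}={5,6}
  n12('dcbade'): parent n11 fail=7; on 'e' 7→0 → fail=0;  out {2}∪∅={2}
  n16('cdbdde'): parent n15 fail=7; on 'e' 7→0 → fail=0;  out {3}∪∅={3}
  n22('bbdeed'): parent n21 fail=0; on 'd' 0 → fail=7;  out {4}∪∅={4}

Scan:
[0] read 'c'  n0⇒n1
[1] read 'd'  n1⇒n5
[2] read 'b'  n5⇒n13
[3] read 'd'  n13⇒n14
[4] read 'd'  n14⇒n15
[5] read 'e'  n15⇒n16  ** P3@[0:5]
[6] read 'b'  n16⇒n17 ·f
[7] read 'd'  n17⇒n7 ·f
[8] read 'b'  n7⇒n17 ·f
[9] read 'e'  n17⇒n0 ·f
[10] read 'a'  n0⇒n23
[11] read 'd'  n23⇒n7 ·f
[12] read 'e'  n7⇒n0 ·f
[13] read 'e'  n0⇒n0
[14] read 'e'  n0⇒n0
[15] read 'b'  n0⇒n17
[16] read 'b'  n17⇒n18
[17] read 'd'  n18⇒n19
[18] read 'e'  n19⇒n20
[19] read 'e'  n20⇒n21
[20] read 'd'  n21⇒n22  ** P4@[15:20]
[21] read 'c'  n22⇒n8 ·f
[22] read 'a'  n8⇒n23 ·f
[23] read 'b'  n23⇒n17 ·f
[24] read 'd'  n17⇒n7 ·f
[25] read 'e'  n7⇒n0 ·f
[26] read 'c'  n0⇒n1
[27] read 'd'  n1⇒n5
[28] read 'a'  n5⇒n23 ·f
[29] read 'c'  n23⇒n24
[30] read 'c'  n24⇒n25
[31] read 'b'  n25⇒n26
[32] read 'c'  n26⇒n27  ** P5@[28:32],P6@[30:32]
[33] read 'c'  n27⇒n2 ·f
[34] read 'c'  n2⇒n2 ·f
[35] read 'e'  n2⇒n0 ·f
[36] read 'b'  n0⇒n17
[37] read 'c'  n17⇒n1 ·f
[38] read 'b'  n1⇒n28
[39] read 'c'  n28⇒n29  ** P6@[37:39]
[40] read 'c'  n29⇒n2 ·f
[41] read 'd'  n2⇒n5 ·f
[42] read 'c'  n5⇒n6  ** P1@[40:42]
[43] read 'a'  n6⇒n23 ·f
[44] read 'c'  n23⇒n24
[45] read 'c'  n24⇒n25
[46] read 'b'  n25⇒n26
[47] read 'c'  n26⇒n27  ** P5@[43:47],P6@[45:47]
[48] read 'a'  n27⇒n23 ·f
[49] read 'b'  n23⇒n17 ·f
[50] read 'b'  n17⇒n18
[51] read 'b'  n18⇒n18 ·f
[52] read 'd'  n18⇒n19
[53] read 'e'  n19⇒n20
[54] read 'e'  n20⇒n21
[55] read 'd'  n21⇒n22  ** P4@[50:55]
[56] read 'c'  n22⇒n8 ·f

All matches (sorted): [[5,3],[20,4],[32,5],[32,6],[39,6],[42,1],[47,5],[47,6],[55,4]]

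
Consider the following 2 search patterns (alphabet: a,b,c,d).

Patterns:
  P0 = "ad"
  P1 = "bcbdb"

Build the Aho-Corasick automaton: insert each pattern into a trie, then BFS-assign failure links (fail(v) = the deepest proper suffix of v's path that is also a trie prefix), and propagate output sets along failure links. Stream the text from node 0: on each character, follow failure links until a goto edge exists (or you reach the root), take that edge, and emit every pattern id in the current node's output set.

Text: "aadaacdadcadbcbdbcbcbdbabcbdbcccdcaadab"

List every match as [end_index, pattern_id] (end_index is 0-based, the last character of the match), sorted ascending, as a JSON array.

Build automaton:
Trie (insert patterns):
  n0 'ε': a→1 b→3
  n1 'a': d→2
  n2 'ad': ·  [P0 ends]
  n3 'b': c→4
  n4 'bc': b→5
  n5 'bcb': d→6
  n6 'bcbd': b→7
  n7 'bcbdb': ·  [P1 ends]

BFS fail/out derivation:
  n1('a'): parent n0 fail=0; on 'a' 0 → fail=0;  out ∅∪∅=∅
  n3('b'): parent n0 fail=0; on 'b' 0 → fail=0;  out ∅∪∅=∅
  n2('ad'): parent n1 fail=0; on 'd' 0 → fail=0;  out {0}∪∅={0}
  n4('bc'): parent n3 fail=0; on 'c' 0 → fail=0;  out ∅∪∅=∅
  n5('bcb'): parent n4 fail=0; on 'b' 0 → fail=3;  out ∅∪∅=∅
  n6('bcbd'): parent n5 fail=3; on 'd' 3→0 → fail=0;  out ∅∪∅=∅
  n7('bcbdb'): parent n6 fail=0; on 'b' 0 → fail=3;  out {1}∪∅={1}

Scan:
i=0 'a': node 0→1
i=1 'a': node 1→1 ·f
i=2 'd': node 1→2  ** P0@[1:2]
i=3 'a': node 2→1 ·f
i=4 'a': node 1→1 ·f
i=5 'c': node 1→0 ·f
i=6 'd': node 0→0
i=7 'a': node 0→1
i=8 'd': node 1→2  ** P0@[7:8]
i=9 'c': node 2→0 ·f
i=10 'a': node 0→1
i=11 'd': node 1→2  ** P0@[10:11]
i=12 'b': node 2→3 ·f
i=13 'c': node 3→4
i=14 'b': node 4→5
i=15 'd': node 5→6
i=16 'b': node 6→7  ** P1@[12:16]
i=17 'c': node 7→4 ·f
i=18 'b': node 4→5
i=19 'c': node 5→4 ·f
i=20 'b': node 4→5
i=21 'd': node 5→6
i=22 'b': node 6→7  ** P1@[18:22]
i=23 'a': node 7→1 ·f
i=24 'b': node 1→3 ·f
i=25 'c': node 3→4
i=26 'b': node 4→5
i=27 'd': node 5→6
i=28 'b': node 6→7  ** P1@[24:28]
i=29 'c': node 7→4 ·f
i=30 'c': node 4→0 ·f
i=31 'c': node 0→0
i=32 'd': node 0→0
i=33 'c': node 0→0
i=34 'a': node 0→1
i=35 'a': node 1→1 ·f
i=36 'd': node 1→2  ** P0@[35:36]
i=37 'a': node 2→1 ·f
i=38 'b': node 1→3 ·f

Result: [[2,0],[8,0],[11,0],[16,1],[22,1],[28,1],[36,0]]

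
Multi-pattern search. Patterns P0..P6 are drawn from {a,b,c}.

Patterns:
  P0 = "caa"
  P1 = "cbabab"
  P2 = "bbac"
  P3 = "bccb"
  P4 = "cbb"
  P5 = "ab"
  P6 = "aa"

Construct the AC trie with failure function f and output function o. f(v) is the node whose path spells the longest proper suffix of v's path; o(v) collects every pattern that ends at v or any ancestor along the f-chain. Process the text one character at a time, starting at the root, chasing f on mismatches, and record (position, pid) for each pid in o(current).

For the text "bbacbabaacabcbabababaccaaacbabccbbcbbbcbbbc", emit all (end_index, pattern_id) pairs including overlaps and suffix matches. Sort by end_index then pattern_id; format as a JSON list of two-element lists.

Build automaton:
Trie (insert patterns):
  0='ε' goto a→17 b→9 c→1
  1='c' goto a→2 b→4
  2='ca' goto a→3
  3='caa' goto ·  [P0 ends]
  4='cb' goto a→5 b→16
  5='cba' goto b→6
  6='cbab' goto a→7
  7='cbaba' goto b→8
  8='cbabab' goto ·  [P1 ends]
  9='b' goto b→10 c→13
  10='bb' goto a→11
  11='bba' goto c→12
  12='bbac' goto ·  [P2 ends]
  13='bc' goto c→14
  14='bcc' goto b→15
  15='bccb' goto ·  [P3 ends]
  16='cbb' goto ·  [P4 ends]
  17='a' goto a→19 b→18
  18='ab' goto ·  [P5 ends]
  19='aa' goto ·  [P6 ends]

BFS fail/out derivation:
  n1('c'): parent n0 fail=0; on 'c' 0 → fail=0;  out ∅∪∅=∅
  n9('b'): parent n0 fail=0; on 'b' 0 → fail=0;  out ∅∪∅=∅
  n17('a'): parent n0 fail=0; on 'a' 0 → fail=0;  out ∅∪∅=∅
  n2('ca'): parent n1 fail=0; on 'a' 0 → fail=17;  out ∅∪∅=∅
  n4('cb'): parent n1 fail=0; on 'b' 0 → fail=9;  out ∅∪∅=∅
  n10('bb'): parent n9 fail=0; on 'b' 0 → fail=9;  out ∅∪∅=∅
  n13('bc'): parent n9 fail=0; on 'c' 0 → fail=1;  out ∅∪∅=∅
  n18('ab'): parent n17 fail=0; on 'b' 0 → fail=9;  out {5}∪∅={5}
  n19('aa'): parent n17 fail=0; on 'a' 0 → fail=17;  out {6}∪∅={6}
  n3('caa'): parent n2 fail=17; on 'a' 17 → fail=19;  out {0}∪{6}={0,6}
  n5('cba'): parent n4 fail=9; on 'a' 9→0 → fail=17;  out ∅∪∅=∅
  n11('bba'): parent n10 fail=9; on 'a' 9→0 → fail=17;  out ∅∪∅=∅
  n14('bcc'): parent n13 fail=1; on 'c' 1→0 → fail=1;  out ∅∪∅=∅
  n16('cbb'): parent n4 fail=9; on 'b' 9 → fail=10;  out {4}∪∅={4}
  n6('cbab'): parent n5 fail=17; on 'b' 17 → fail=18;  out ∅∪{5}={5}
  n12('bbac'): parent n11 fail=17; on 'c' 17→0 → fail=1;  out {2}∪∅={2}
  n15('bccb'): parent n14 fail=1; on 'b' 1 → fail=4;  out {3}∪∅={3}
  n7('cbaba'): parent n6 fail=18; on 'a' 18→9→0 → fail=17;  out ∅∪∅=∅
  n8('cbabab'): parent n7 fail=17; on 'b' 17 → fail=18;  out {1}∪{5}={1,5}

Run:
i=0 'b': node 0→9
i=1 'b': node 9→10
i=2 'a': node 10→11
i=3 'c': node 11→12  → match P2@[0:3]
i=4 'b': node 12→4 (fail-walked)
i=5 'a': node 4→5
i=6 'b': node 5→6  → match P5@[5:6]
i=7 'a': node 6→7
i=8 'a': node 7→19 (fail-walked)  → match P6@[7:8]
i=9 'c': node 19→1 (fail-walked)
i=10 'a': node 1→2
i=11 'b': node 2→18 (fail-walked)  → match P5@[10:11]
i=12 'c': node 18→13 (fail-walked)
i=13 'b': node 13→4 (fail-walked)
i=14 'a': node 4→5
i=15 'b': node 5→6  → match P5@[14:15]
i=16 'a': node 6→7
i=17 'b': node 7→8  → match P1@[12:17],P5@[16:17]
i=18 'a': node 8→17 (fail-walked)
i=19 'b': node 17→18  → match P5@[18:19]
i=20 'a': node 18→17 (fail-walked)
i=21 'c': node 17→1 (fail-walked)
i=22 'c': node 1→1 (fail-walked)
i=23 'a': node 1→2
i=24 'a': node 2→3  → match P0@[22:24],P6@[23:24]
i=25 'a': node 3→19 (fail-walked)  → match P6@[24:25]
i=26 'c': node 19→1 (fail-walked)
i=27 'b': node 1→4
i=28 'a': node 4→5
i=29 'b': node 5→6  → match P5@[28:29]
i=30 'c': node 6→13 (fail-walked)
i=31 'c': node 13→14
i=32 'b': node 14→15  → match P3@[29:32]
i=33 'b': node 15→16 (fail-walked)  → match P4@[31:33]
i=34 'c': node 16→13 (fail-walked)
i=35 'b': node 13→4 (fail-walked)
i=36 'b': node 4→16  → match P4@[34:36]
i=37 'b': node 16→10 (fail-walked)
i=38 'c': node 10→13 (fail-walked)
i=39 'b': node 13→4 (fail-walked)
i=40 'b': node 4→16  → match P4@[38:40]
i=41 'b': node 16→10 (fail-walked)
i=42 'c': node 10→13 (fail-walked)

Result: [[3,2],[6,5],[8,6],[11,5],[15,5],[17,1],[17,5],[19,5],[24,0],[24,6],[25,6],[29,5],[32,3],[33,4],[36,4],[40,4]]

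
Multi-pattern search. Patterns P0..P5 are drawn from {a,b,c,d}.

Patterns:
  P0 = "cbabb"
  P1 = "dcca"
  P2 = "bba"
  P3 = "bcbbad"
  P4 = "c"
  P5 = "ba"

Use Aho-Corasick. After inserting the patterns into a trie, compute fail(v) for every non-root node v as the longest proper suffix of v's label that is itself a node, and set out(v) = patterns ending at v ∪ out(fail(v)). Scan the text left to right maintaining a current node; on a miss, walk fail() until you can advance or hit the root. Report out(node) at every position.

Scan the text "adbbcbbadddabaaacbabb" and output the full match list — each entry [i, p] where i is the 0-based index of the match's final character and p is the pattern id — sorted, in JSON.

Construct AC machine:
Trie (insert patterns):
  n0 'ε': b→10 c→1 d→6
  n1 'c': b→2  ←P4
  n2 'cb': a→3
  n3 'cba': b→4
  n4 'cbab': b→5
  n5 'cbabb': ·  ←P0
  n6 'd': c→7
  n7 'dc': c→8
  n8 'dcc': a→9
  n9 'dcca': ·  ←P1
  n10 'b': a→18 b→11 c→13
  n11 'bb': a→12
  n12 'bba': ·  ←P2
  n13 'bc': b→14
  n14 'bcb': b→15
  n15 'bcbb': a→16
  n16 'bcbba': d→17
  n17 'bcbbad': ·  ←P3
  n18 'ba': ·  ←P5

Failure links (BFS by depth):
  fail(1) 'c': from fail(0)=0 chase 'c': 0 ⇒ 0;  out={4}∪out(0)={4}
  fail(6) 'd': from fail(0)=0 chase 'd': 0 ⇒ 0;  out=∅∪out(0)=∅
  fail(10) 'b': from fail(0)=0 chase 'b': 0 ⇒ 0;  out=∅∪out(0)=∅
  fail(2) 'cb': from fail(1)=0 chase 'b': 0 ⇒ 10;  out=∅∪out(10)=∅
  fail(7) 'dc': from fail(6)=0 chase 'c': 0 ⇒ 1;  out=∅∪out(1)={4}
  fail(11) 'bb': from fail(10)=0 chase 'b': 0 ⇒ 10;  out=∅∪out(10)=∅
  fail(13) 'bc': from fail(10)=0 chase 'c': 0 ⇒ 1;  out=∅∪out(1)={4}
  fail(18) 'ba': from fail(10)=0 chase 'a': 0 ⇒ 0;  out={5}∪out(0)={5}
  fail(3) 'cba': from fail(2)=10 chase 'a': 10 ⇒ 18;  out=∅∪out(18)={5}
  fail(8) 'dcc': from fail(7)=1 chase 'c': 1→0 ⇒ 1;  out=∅∪out(1)={4}
  fail(12) 'bba': from fail(11)=10 chase 'a': 10 ⇒ 18;  out={2}∪out(18)={2,5}
  fail(14) 'bcb': from fail(13)=1 chase 'b': 1 ⇒ 2;  out=∅∪out(2)=∅
  fail(4) 'cbab': from fail(3)=18 chase 'b': 18→0 ⇒ 10;  out=∅∪out(10)=∅
  fail(9) 'dcca': from fail(8)=1 chase 'a': 1→0 ⇒ 0;  out={1}∪out(0)={1}
  fail(15) 'bcbb': from fail(14)=2 chase 'b': 2→10 ⇒ 11;  out=∅∪out(11)=∅
  fail(5) 'cbabb': from fail(4)=10 chase 'b': 10 ⇒ 11;  out={0}∪out(11)={0}
  fail(16) 'bcbba': from fail(15)=11 chase 'a': 11 ⇒ 12;  out=∅∪out(12)={2,5}
  fail(17) 'bcbbad': from fail(16)=12 chase 'd': 12→18→0 ⇒ 6;  out={3}∪out(6)={3}

Scan:
i=0 'a': node 0→0
i=1 'd': node 0→6
i=2 'b': node 6→10 ·f
i=3 'b': node 10→11
i=4 'c': node 11→13 ·f  emit P4@[4:4]
i=5 'b': node 13→14
i=6 'b': node 14→15
i=7 'a': node 15→16  emit P2@[5:7],P5@[6:7]
i=8 'd': node 16→17  emit P3@[3:8]
i=9 'd': node 17→6 ·f
i=10 'd': node 6→6 ·f
i=11 'a': node 6→0 ·f
i=12 'b': node 0→10
i=13 'a': node 10→18  emit P5@[12:13]
i=14 'a': node 18→0 ·f
i=15 'a': node 0→0
i=16 'c': node 0→1  emit P4@[16:16]
i=17 'b': node 1→2
i=18 'a': node 2→3  emit P5@[17:18]
i=19 'b': node 3→4
i=20 'b': node 4→5  emit P0@[16:20]

Matches: [[4,4],[7,2],[7,5],[8,3],[13,5],[16,4],[18,5],[20,0]]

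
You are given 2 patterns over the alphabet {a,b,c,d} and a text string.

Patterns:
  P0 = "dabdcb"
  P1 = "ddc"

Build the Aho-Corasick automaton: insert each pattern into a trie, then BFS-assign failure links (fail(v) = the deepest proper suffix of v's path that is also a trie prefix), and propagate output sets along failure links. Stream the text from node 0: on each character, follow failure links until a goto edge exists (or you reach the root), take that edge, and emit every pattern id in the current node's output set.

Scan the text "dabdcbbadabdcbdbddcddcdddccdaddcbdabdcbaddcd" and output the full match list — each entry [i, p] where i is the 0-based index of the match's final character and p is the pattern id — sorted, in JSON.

Build automaton:
Trie (insert patterns):
  n0 'ε': d→1
  n1 'd': a→2 d→7
  n2 'da': b→3
  n3 'dab': d→4
  n4 'dabd': c→5
  n5 'dabdc': b→6
  n6 'dabdcb': ·  [P0 ends]
  n7 'dd': c→8
  n8 'ddc': ·  [P1 ends]

Failure links (BFS by depth):
  n1('d'): parent n0 fail=0; on 'd' 0 → fail=0;  out ∅∪∅=∅
  n2('da'): parent n1 fail=0; on 'a' 0 → fail=0;  out ∅∪∅=∅
  n7('dd'): parent n1 fail=0; on 'd' 0 → fail=1;  out ∅∪∅=∅
  n3('dab'): parent n2 fail=0; on 'b' 0 → fail=0;  out ∅∪∅=∅
  n8('ddc'): parent n7 fail=1; on 'c' 1→0 → fail=0;  out {1}∪∅={1}
  n4('dabd'): parent n3 fail=0; on 'd' 0 → fail=1;  out ∅∪∅=∅
  n5('dabdc'): parent n4 fail=1; on 'c' 1→0 → fail=0;  out ∅∪∅=∅
  n6('dabdcb'): parent n5 fail=0; on 'b' 0 → fail=0;  out {0}∪∅={0}

Run:
pos 0 'd': at 1
pos 1 'a': at 2
pos 2 'b': at 3
pos 3 'd': at 4
pos 4 'c': at 5
pos 5 'b': at 6  emit P0@[0:5]
pos 6 'b': at 0 (fail-walked)
pos 7 'a': at 0
pos 8 'd': at 1
pos 9 'a': at 2
pos 10 'b': at 3
pos 11 'd': at 4
pos 12 'c': at 5
pos 13 'b': at 6  emit P0@[8:13]
pos 14 'd': at 1 (fail-walked)
pos 15 'b': at 0 (fail-walked)
pos 16 'd': at 1
pos 17 'd': at 7
pos 18 'c': at 8  emit P1@[16:18]
pos 19 'd': at 1 (fail-walked)
pos 20 'd': at 7
pos 21 'c': at 8  emit P1@[19:21]
pos 22 'd': at 1 (fail-walked)
pos 23 'd': at 7
pos 24 'd': at 7 (fail-walked)
pos 25 'c': at 8  emit P1@[23:25]
pos 26 'c': at 0 (fail-walked)
pos 27 'd': at 1
pos 28 'a': at 2
pos 29 'd': at 1 (fail-walked)
pos 30 'd': at 7
pos 31 'c': at 8  emit P1@[29:31]
pos 32 'b': at 0 (fail-walked)
pos 33 'd': at 1
pos 34 'a': at 2
pos 35 'b': at 3
pos 36 'd': at 4
pos 37 'c': at 5
pos 38 'b': at 6  emit P0@[33:38]
pos 39 'a': at 0 (fail-walked)
pos 40 'd': at 1
pos 41 'd': at 7
pos 42 'c': at 8  emit P1@[40:42]
pos 43 'd': at 1 (fail-walked)

All matches (sorted): [[5,0],[13,0],[18,1],[21,1],[25,1],[31,1],[38,0],[42,1]]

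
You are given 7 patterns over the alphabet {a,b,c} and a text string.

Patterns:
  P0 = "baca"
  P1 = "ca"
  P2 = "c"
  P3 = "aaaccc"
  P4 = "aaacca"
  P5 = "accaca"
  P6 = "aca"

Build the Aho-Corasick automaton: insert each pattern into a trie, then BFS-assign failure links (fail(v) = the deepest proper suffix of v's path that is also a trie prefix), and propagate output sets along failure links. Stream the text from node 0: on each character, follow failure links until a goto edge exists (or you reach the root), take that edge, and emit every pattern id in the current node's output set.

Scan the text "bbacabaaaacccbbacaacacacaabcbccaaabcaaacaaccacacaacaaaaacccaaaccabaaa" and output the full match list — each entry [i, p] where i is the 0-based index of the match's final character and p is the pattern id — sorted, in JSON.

Build automaton:
Trie nodes:
  0='ε' goto a→7 b→1 c→5
  1='b' goto a→2
  2='ba' goto c→3
  3='bac' goto a→4
  4='baca' goto ·  [P0 ends]
  5='c' goto a→6  [P2 ends]
  6='ca' goto ·  [P1 ends]
  7='a' goto a→8 c→14
  8='aa' goto a→9
  9='aaa' goto c→10
  10='aaac' goto c→11
  11='aaacc' goto a→13 c→12
  12='aaaccc' goto ·  [P3 ends]
  13='aaacca' goto ·  [P4 ends]
  14='ac' goto a→19 c→15
  15='acc' goto a→16
  16='acca' goto c→17
  17='accac' goto a→18
  18='accaca' goto ·  [P5 ends]
  19='aca' goto ·  [P6 ends]

BFS fail/out derivation:
  n1('b'): parent n0 fail=0; on 'b' 0 → fail=0;  out ∅∪∅=∅
  n5('c'): parent n0 fail=0; on 'c' 0 → fail=0;  out {2}∪∅={2}
  n7('a'): parent n0 fail=0; on 'a' 0 → fail=0;  out ∅∪∅=∅
  n2('ba'): parent n1 fail=0; on 'a' 0 → fail=7;  out ∅∪∅=∅
  n6('ca'): parent n5 fail=0; on 'a' 0 → fail=7;  out {1}∪∅={1}
  n8('aa'): parent n7 fail=0; on 'a' 0 → fail=7;  out ∅∪∅=∅
  n14('ac'): parent n7 fail=0; on 'c' 0 → fail=5;  out ∅∪{2}={2}
  n3('bac'): parent n2 fail=7; on 'c' 7 → fail=14;  out ∅∪{2}={2}
  n9('aaa'): parent n8 fail=7; on 'a' 7 → fail=8;  out ∅∪∅=∅
  n15('acc'): parent n14 fail=5; on 'c' 5→0 → fail=5;  out ∅∪{2}={2}
  n19('aca'): parent n14 fail=5; on 'a' 5 → fail=6;  out {6}∪{1}={1,6}
  n4('baca'): parent n3 fail=14; on 'a' 14 → fail=19;  out {0}∪{1,6}={0,1,6}
  n10('aaac'): parent n9 fail=8; on 'c' 8→7 → fail=14;  out ∅∪{2}={2}
  n16('acca'): parent n15 fail=5; on 'a' 5 → fail=6;  out ∅∪{1}={1}
  n11('aaacc'): parent n10 fail=14; on 'c' 14 → fail=15;  out ∅∪{2}={2}
  n17('accac'): parent n16 fail=6; on 'c' 6→7 → fail=14;  out ∅∪{2}={2}
  n12('aaaccc'): parent n11 fail=15; on 'c' 15→5→0 → fail=5;  out {3}∪{2}={2,3}
  n13('aaacca'): parent n11 fail=15; on 'a' 15 → fail=16;  out {4}∪{1}={1,4}
  n18('accaca'): parent n17 fail=14; on 'a' 14 → fail=19;  out {5}∪{1,6}={1,5,6}

Run:
i=0 'b': node 0→1
i=1 'b': node 1→1 (via fail)
i=2 'a': node 1→2
i=3 'c': node 2→3  → match P2@[3:3]
i=4 'a': node 3→4  → match P0@[1:4],P1@[3:4],P6@[2:4]
i=5 'b': node 4→1 (via fail)
i=6 'a': node 1→2
i=7 'a': node 2→8 (via fail)
i=8 'a': node 8→9
i=9 'a': node 9→9 (via fail)
i=10 'c': node 9→10  → match P2@[10:10]
i=11 'c': node 10→11  → match P2@[11:11]
i=12 'c': node 11→12  → match P2@[12:12],P3@[7:12]
i=13 'b': node 12→1 (via fail)
i=14 'b': node 1→1 (via fail)
i=15 'a': node 1→2
i=16 'c': node 2→3  → match P2@[16:16]
i=17 'a': node 3→4  → match P0@[14:17],P1@[16:17],P6@[15:17]
i=18 'a': node 4→8 (via fail)
i=19 'c': node 8→14 (via fail)  → match P2@[19:19]
i=20 'a': node 14→19  → match P1@[19:20],P6@[18:20]
i=21 'c': node 19→14 (via fail)  → match P2@[21:21]
i=22 'a': node 14→19  → match P1@[21:22],P6@[20:22]
i=23 'c': node 19→14 (via fail)  → match P2@[23:23]
i=24 'a': node 14→19  → match P1@[23:24],P6@[22:24]
i=25 'a': node 19→8 (via fail)
i=26 'b': node 8→1 (via fail)
i=27 'c': node 1→5 (via fail)  → match P2@[27:27]
i=28 'b': node 5→1 (via fail)
i=29 'c': node 1→5 (via fail)  → match P2@[29:29]
i=30 'c': node 5→5 (via fail)  → match P2@[30:30]
i=31 'a': node 5→6  → match P1@[30:31]
i=32 'a': node 6→8 (via fail)
i=33 'a': node 8→9
i=34 'b': node 9→1 (via fail)
i=35 'c': node 1→5 (via fail)  → match P2@[35:35]
i=36 'a': node 5→6  → match P1@[35:36]
i=37 'a': node 6→8 (via fail)
i=38 'a': node 8→9
i=39 'c': node 9→10  → match P2@[39:39]
i=40 'a': node 10→19 (via fail)  → match P1@[39:40],P6@[38:40]
i=41 'a': node 19→8 (via fail)
i=42 'c': node 8→14 (via fail)  → match P2@[42:42]
i=43 'c': node 14→15  → match P2@[43:43]
i=44 'a': node 15→16  → match P1@[43:44]
i=45 'c': node 16→17  → match P2@[45:45]
i=46 'a': node 17→18  → match P1@[45:46],P5@[41:46],P6@[44:46]
i=47 'c': node 18→14 (via fail)  → match P2@[47:47]
i=48 'a': node 14→19  → match P1@[47:48],P6@[46:48]
i=49 'a': node 19→8 (via fail)
i=50 'c': node 8→14 (via fail)  → match P2@[50:50]
i=51 'a': node 14→19  → match P1@[50:51],P6@[49:51]
i=52 'a': node 19→8 (via fail)
i=53 'a': node 8→9
i=54 'a': node 9→9 (via fail)
i=55 'a': node 9→9 (via fail)
i=56 'c': node 9→10  → match P2@[56:56]
i=57 'c': node 10→11  → match P2@[57:57]
i=58 'c': node 11→12  → match P2@[58:58],P3@[53:58]
i=59 'a': node 12→6 (via fail)  → match P1@[58:59]
i=60 'a': node 6→8 (via fail)
i=61 'a': node 8→9
i=62 'c': node 9→10  → match P2@[62:62]
i=63 'c': node 10→11  → match P2@[63:63]
i=64 'a': node 11→13  → match P1@[63:64],P4@[59:64]
i=65 'b': node 13→1 (via fail)
i=66 'a': node 1→2
i=67 'a': node 2→8 (via fail)
i=68 'a': node 8→9

Matches: [[3,2],[4,0],[4,1],[4,6],[10,2],[11,2],[12,2],[12,3],[16,2],[17,0],[17,1],[17,6],[19,2],[20,1],[20,6],[21,2],[22,1],[22,6],[23,2],[24,1],[24,6],[27,2],[29,2],[30,2],[31,1],[35,2],[36,1],[39,2],[40,1],[40,6],[42,2],[43,2],[44,1],[45,2],[46,1],[46,5],[46,6],[47,2],[48,1],[48,6],[50,2],[51,1],[51,6],[56,2],[57,2],[58,2],[58,3],[59,1],[62,2],[63,2],[64,1],[64,4]]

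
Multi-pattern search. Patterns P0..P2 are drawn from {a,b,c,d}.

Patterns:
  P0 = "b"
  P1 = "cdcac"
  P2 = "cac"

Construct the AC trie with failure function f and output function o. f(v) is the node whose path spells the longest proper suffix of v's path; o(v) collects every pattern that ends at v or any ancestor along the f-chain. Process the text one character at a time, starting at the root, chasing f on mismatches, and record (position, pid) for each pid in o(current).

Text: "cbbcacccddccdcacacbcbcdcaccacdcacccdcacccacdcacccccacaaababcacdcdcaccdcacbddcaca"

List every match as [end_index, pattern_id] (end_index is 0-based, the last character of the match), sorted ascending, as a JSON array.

Build automaton:
Trie nodes:
  n0 'ε': b→1 c→2
  n1 'b': ·  ←P0
  n2 'c': a→7 d→3
  n3 'cd': c→4
  n4 'cdc': a→5
  n5 'cdca': c→6
  n6 'cdcac': ·  ←P1
  n7 'ca': c→8
  n8 'cac': ·  ←P2

Failure links (BFS by depth):
  fail(1) 'b': from fail(0)=0 chase 'b': 0 ⇒ 0;  out={0}∪out(0)={0}
  fail(2) 'c': from fail(0)=0 chase 'c': 0 ⇒ 0;  out=∅∪out(0)=∅
  fail(3) 'cd': from fail(2)=0 chase 'd': 0 ⇒ 0;  out=∅∪out(0)=∅
  fail(7) 'ca': from fail(2)=0 chase 'a': 0 ⇒ 0;  out=∅∪out(0)=∅
  fail(4) 'cdc': from fail(3)=0 chase 'c': 0 ⇒ 2;  out=∅∪out(2)=∅
  fail(8) 'cac': from fail(7)=0 chase 'c': 0 ⇒ 2;  out={2}∪out(2)={2}
  fail(5) 'cdca': from fail(4)=2 chase 'a': 2 ⇒ 7;  out=∅∪out(7)=∅
  fail(6) 'cdcac': from fail(5)=7 chase 'c': 7 ⇒ 8;  out={1}∪out(8)={1,2}

Text stream:
i=0 'c': node 0→2
i=1 'b': node 2→1 ·f  ** P0@[1:1]
i=2 'b': node 1→1 ·f  ** P0@[2:2]
i=3 'c': node 1→2 ·f
i=4 'a': node 2→7
i=5 'c': node 7→8  ** P2@[3:5]
i=6 'c': node 8→2 ·f
i=7 'c': node 2→2 ·f
i=8 'd': node 2→3
i=9 'd': node 3→0 ·f
i=10 'c': node 0→2
i=11 'c': node 2→2 ·f
i=12 'd': node 2→3
i=13 'c': node 3→4
i=14 'a': node 4→5
i=15 'c': node 5→6  ** P1@[11:15],P2@[13:15]
i=16 'a': node 6→7 ·f
i=17 'c': node 7→8  ** P2@[15:17]
i=18 'b': node 8→1 ·f  ** P0@[18:18]
i=19 'c': node 1→2 ·f
i=20 'b': node 2→1 ·f  ** P0@[20:20]
i=21 'c': node 1→2 ·f
i=22 'd': node 2→3
i=23 'c': node 3→4
i=24 'a': node 4→5
i=25 'c': node 5→6  ** P1@[21:25],P2@[23:25]
i=26 'c': node 6→2 ·f
i=27 'a': node 2→7
i=28 'c': node 7→8  ** P2@[26:28]
i=29 'd': node 8→3 ·f
i=30 'c': node 3→4
i=31 'a': node 4→5
i=32 'c': node 5→6  ** P1@[28:32],P2@[30:32]
i=33 'c': node 6→2 ·f
i=34 'c': node 2→2 ·f
i=35 'd': node 2→3
i=36 'c': node 3→4
i=37 'a': node 4→5
i=38 'c': node 5→6  ** P1@[34:38],P2@[36:38]
i=39 'c': node 6→2 ·f
i=40 'c': node 2→2 ·f
i=41 'a': node 2→7
i=42 'c': node 7→8  ** P2@[40:42]
i=43 'd': node 8→3 ·f
i=44 'c': node 3→4
i=45 'a': node 4→5
i=46 'c': node 5→6  ** P1@[42:46],P2@[44:46]
i=47 'c': node 6→2 ·f
i=48 'c': node 2→2 ·f
i=49 'c': node 2→2 ·f
i=50 'c': node 2→2 ·f
i=51 'a': node 2→7
i=52 'c': node 7→8  ** P2@[50:52]
i=53 'a': node 8→7 ·f
i=54 'a': node 7→0 ·f
i=55 'a': node 0→0
i=56 'b': node 0→1  ** P0@[56:56]
i=57 'a': node 1→0 ·f
i=58 'b': node 0→1  ** P0@[58:58]
i=59 'c': node 1→2 ·f
i=60 'a': node 2→7
i=61 'c': node 7→8  ** P2@[59:61]
i=62 'd': node 8→3 ·f
i=63 'c': node 3→4
i=64 'd': node 4→3 ·f
i=65 'c': node 3→4
i=66 'a': node 4→5
i=67 'c': node 5→6  ** P1@[63:67],P2@[65:67]
i=68 'c': node 6→2 ·f
i=69 'd': node 2→3
i=70 'c': node 3→4
i=71 'a': node 4→5
i=72 'c': node 5→6  ** P1@[68:72],P2@[70:72]
i=73 'b': node 6→1 ·f  ** P0@[73:73]
i=74 'd': node 1→0 ·f
i=75 'd': node 0→0
i=76 'c': node 0→2
i=77 'a': node 2→7
i=78 'c': node 7→8  ** P2@[76:78]
i=79 'a': node 8→7 ·f

Matches: [[1,0],[2,0],[5,2],[15,1],[15,2],[17,2],[18,0],[20,0],[25,1],[25,2],[28,2],[32,1],[32,2],[38,1],[38,2],[42,2],[46,1],[46,2],[52,2],[56,0],[58,0],[61,2],[67,1],[67,2],[72,1],[72,2],[73,0],[78,2]]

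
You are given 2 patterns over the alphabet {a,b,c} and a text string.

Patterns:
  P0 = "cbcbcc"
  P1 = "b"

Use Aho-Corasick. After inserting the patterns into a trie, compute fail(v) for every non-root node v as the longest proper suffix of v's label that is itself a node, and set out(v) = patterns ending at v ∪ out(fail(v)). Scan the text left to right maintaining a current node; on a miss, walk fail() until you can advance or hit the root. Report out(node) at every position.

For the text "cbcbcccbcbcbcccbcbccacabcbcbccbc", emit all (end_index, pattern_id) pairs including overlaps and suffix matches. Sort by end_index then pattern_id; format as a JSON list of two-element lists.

Build:
Trie nodes:
  0='ε' goto b→7 c→1
  1='c' goto b→2
  2='cb' goto c→3
  3='cbc' goto b→4
  4='cbcb' goto c→5
  5='cbcbc' goto c→6
  6='cbcbcc' goto ·  [P0 ends]
  7='b' goto ·  [P1 ends]

BFS fail/out derivation:
  fail(1) 'c': from fail(0)=0 chase 'c': 0 ⇒ 0;  out=∅∪out(0)=∅
  fail(7) 'b': from fail(0)=0 chase 'b': 0 ⇒ 0;  out={1}∪out(0)={1}
  fail(2) 'cb': from fail(1)=0 chase 'b': 0 ⇒ 7;  out=∅∪out(7)={1}
  fail(3) 'cbc': from fail(2)=7 chase 'c': 7→0 ⇒ 1;  out=∅∪out(1)=∅
  fail(4) 'cbcb': from fail(3)=1 chase 'b': 1 ⇒ 2;  out=∅∪out(2)={1}
  fail(5) 'cbcbc': from fail(4)=2 chase 'c': 2 ⇒ 3;  out=∅∪out(3)=∅
  fail(6) 'cbcbcc': from fail(5)=3 chase 'c': 3→1→0 ⇒ 1;  out={0}∪out(1)={0}

Text stream:
i=0 'c': node 0→1
i=1 'b': node 1→2  → match P1@[1:1]
i=2 'c': node 2→3
i=3 'b': node 3→4  → match P1@[3:3]
i=4 'c': node 4→5
i=5 'c': node 5→6  → match P0@[0:5]
i=6 'c': node 6→1 (via fail)
i=7 'b': node 1→2  → match P1@[7:7]
i=8 'c': node 2→3
i=9 'b': node 3→4  → match P1@[9:9]
i=10 'c': node 4→5
i=11 'b': node 5→4 (via fail)  → match P1@[11:11]
i=12 'c': node 4→5
i=13 'c': node 5→6  → match P0@[8:13]
i=14 'c': node 6→1 (via fail)
i=15 'b': node 1→2  → match P1@[15:15]
i=16 'c': node 2→3
i=17 'b': node 3→4  → match P1@[17:17]
i=18 'c': node 4→5
i=19 'c': node 5→6  → match P0@[14:19]
i=20 'a': node 6→0 (via fail)
i=21 'c': node 0→1
i=22 'a': node 1→0 (via fail)
i=23 'b': node 0→7  → match P1@[23:23]
i=24 'c': node 7→1 (via fail)
i=25 'b': node 1→2  → match P1@[25:25]
i=26 'c': node 2→3
i=27 'b': node 3→4  → match P1@[27:27]
i=28 'c': node 4→5
i=29 'c': node 5→6  → match P0@[24:29]
i=30 'b': node 6→2 (via fail)  → match P1@[30:30]
i=31 'c': node 2→3

Result: [[1,1],[3,1],[5,0],[7,1],[9,1],[11,1],[13,0],[15,1],[17,1],[19,0],[23,1],[25,1],[27,1],[29,0],[30,1]]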